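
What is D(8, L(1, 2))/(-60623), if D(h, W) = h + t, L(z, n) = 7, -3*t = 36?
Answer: 4/60623 ≈ 6.5982e-5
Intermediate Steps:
t = -12 (t = -⅓*36 = -12)
D(h, W) = -12 + h (D(h, W) = h - 12 = -12 + h)
D(8, L(1, 2))/(-60623) = (-12 + 8)/(-60623) = -4*(-1/60623) = 4/60623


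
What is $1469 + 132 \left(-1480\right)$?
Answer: $-193891$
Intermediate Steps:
$1469 + 132 \left(-1480\right) = 1469 - 195360 = -193891$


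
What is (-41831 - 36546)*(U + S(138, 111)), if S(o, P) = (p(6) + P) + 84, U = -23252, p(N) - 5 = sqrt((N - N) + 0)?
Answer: 1806746604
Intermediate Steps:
p(N) = 5 (p(N) = 5 + sqrt((N - N) + 0) = 5 + sqrt(0 + 0) = 5 + sqrt(0) = 5 + 0 = 5)
S(o, P) = 89 + P (S(o, P) = (5 + P) + 84 = 89 + P)
(-41831 - 36546)*(U + S(138, 111)) = (-41831 - 36546)*(-23252 + (89 + 111)) = -78377*(-23252 + 200) = -78377*(-23052) = 1806746604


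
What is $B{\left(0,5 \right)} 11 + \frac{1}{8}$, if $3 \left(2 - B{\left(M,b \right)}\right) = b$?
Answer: $\frac{91}{24} \approx 3.7917$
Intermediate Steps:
$B{\left(M,b \right)} = 2 - \frac{b}{3}$
$B{\left(0,5 \right)} 11 + \frac{1}{8} = \left(2 - \frac{5}{3}\right) 11 + \frac{1}{8} = \frac{1}{3} \cdot 11 + \frac{1}{8} = \frac{11}{3} + \frac{1}{8} = \frac{91}{24}$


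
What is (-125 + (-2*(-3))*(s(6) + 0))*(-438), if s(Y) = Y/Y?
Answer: 52122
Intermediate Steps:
s(Y) = 1
(-125 + (-2*(-3))*(s(6) + 0))*(-438) = (-125 + (-2*(-3))*(1 + 0))*(-438) = (-125 + 6*1)*(-438) = (-125 + 6)*(-438) = -119*(-438) = 52122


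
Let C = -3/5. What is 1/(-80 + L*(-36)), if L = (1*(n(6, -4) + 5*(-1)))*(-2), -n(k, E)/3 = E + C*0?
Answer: 1/424 ≈ 0.0023585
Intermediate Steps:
C = -⅗ (C = -3*⅕ = -⅗ ≈ -0.60000)
n(k, E) = -3*E (n(k, E) = -3*(E - ⅗*0) = -3*(E + 0) = -3*E)
L = -14 (L = (1*(-3*(-4) + 5*(-1)))*(-2) = (1*(12 - 5))*(-2) = (1*7)*(-2) = 7*(-2) = -14)
1/(-80 + L*(-36)) = 1/(-80 - 14*(-36)) = 1/(-80 + 504) = 1/424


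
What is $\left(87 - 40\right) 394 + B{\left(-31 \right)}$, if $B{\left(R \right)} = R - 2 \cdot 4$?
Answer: $18479$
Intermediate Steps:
$B{\left(R \right)} = -8 + R$ ($B{\left(R \right)} = R - 8 = -8 + R$)
$\left(87 - 40\right) 394 + B{\left(-31 \right)} = \left(87 - 40\right) 394 - 39 = 47 \cdot 394 - 39 = 18518 - 39 = 18479$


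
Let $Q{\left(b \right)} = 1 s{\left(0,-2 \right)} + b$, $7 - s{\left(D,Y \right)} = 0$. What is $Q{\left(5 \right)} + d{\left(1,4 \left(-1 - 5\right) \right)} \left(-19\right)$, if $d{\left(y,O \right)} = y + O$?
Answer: $449$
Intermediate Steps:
$s{\left(D,Y \right)} = 7$ ($s{\left(D,Y \right)} = 7 - 0 = 7 + 0 = 7$)
$d{\left(y,O \right)} = O + y$
$Q{\left(b \right)} = 7 + b$ ($Q{\left(b \right)} = 1 \cdot 7 + b = 7 + b$)
$Q{\left(5 \right)} + d{\left(1,4 \left(-1 - 5\right) \right)} \left(-19\right) = \left(7 + 5\right) + \left(4 \left(-1 - 5\right) + 1\right) \left(-19\right) = 12 + \left(4 \left(-6\right) + 1\right) \left(-19\right) = 12 + \left(-24 + 1\right) \left(-19\right) = 12 - -437 = 12 + 437 = 449$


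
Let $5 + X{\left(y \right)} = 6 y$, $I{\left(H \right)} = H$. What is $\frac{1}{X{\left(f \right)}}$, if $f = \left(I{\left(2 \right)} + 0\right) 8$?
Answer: $\frac{1}{91} \approx 0.010989$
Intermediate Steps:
$f = 16$ ($f = \left(2 + 0\right) 8 = 2 \cdot 8 = 16$)
$X{\left(y \right)} = -5 + 6 y$
$\frac{1}{X{\left(f \right)}} = \frac{1}{-5 + 6 \cdot 16} = \frac{1}{-5 + 96} = \frac{1}{91}$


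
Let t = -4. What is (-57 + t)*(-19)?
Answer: 1159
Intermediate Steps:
(-57 + t)*(-19) = (-57 - 4)*(-19) = -61*(-19) = 1159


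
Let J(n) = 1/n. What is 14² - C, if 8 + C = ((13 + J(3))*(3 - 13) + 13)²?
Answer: -128485/9 ≈ -14276.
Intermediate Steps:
J(n) = 1/n
C = 130249/9 (C = -8 + ((13 + 1/3)*(3 - 13) + 13)² = -8 + ((13 + ⅓)*(-10) + 13)² = -8 + ((40/3)*(-10) + 13)² = -8 + (-400/3 + 13)² = -8 + (-361/3)² = -8 + 130321/9 = 130249/9 ≈ 14472.)
14² - C = 14² - 1*130249/9 = 196 - 130249/9 = -128485/9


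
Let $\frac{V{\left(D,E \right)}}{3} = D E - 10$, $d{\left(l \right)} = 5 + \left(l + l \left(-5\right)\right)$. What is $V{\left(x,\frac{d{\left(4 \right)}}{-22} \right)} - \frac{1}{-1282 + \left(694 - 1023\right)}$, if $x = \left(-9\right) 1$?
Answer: $- \frac{140155}{3222} \approx -43.499$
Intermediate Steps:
$d{\left(l \right)} = 5 - 4 l$ ($d{\left(l \right)} = 5 + \left(l - 5 l\right) = 5 - 4 l$)
$x = -9$
$V{\left(D,E \right)} = -30 + 3 D E$ ($V{\left(D,E \right)} = 3 \left(D E - 10\right) = 3 \left(-10 + D E\right) = -30 + 3 D E$)
$V{\left(x,\frac{d{\left(4 \right)}}{-22} \right)} - \frac{1}{-1282 + \left(694 - 1023\right)} = \left(-30 + 3 \left(-9\right) \frac{5 - 16}{-22}\right) - \frac{1}{-1282 + \left(694 - 1023\right)} = \left(-30 + 3 \left(-9\right) \left(5 - 16\right) \left(- \frac{1}{22}\right)\right) - \frac{1}{-1282 + \left(694 - 1023\right)} = \left(-30 + 3 \left(-9\right) \left(\left(-11\right) \left(- \frac{1}{22}\right)\right)\right) - \frac{1}{-1282 - 329} = \left(-30 + 3 \left(-9\right) \frac{1}{2}\right) - \frac{1}{-1611} = \left(-30 - \frac{27}{2}\right) - - \frac{1}{1611} = - \frac{87}{2} + \frac{1}{1611} = - \frac{140155}{3222}$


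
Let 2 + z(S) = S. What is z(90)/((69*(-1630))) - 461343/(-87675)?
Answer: 1729317727/328693575 ≈ 5.2612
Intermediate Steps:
z(S) = -2 + S
z(90)/((69*(-1630))) - 461343/(-87675) = (-2 + 90)/((69*(-1630))) - 461343/(-87675) = 88/(-112470) - 461343*(-1/87675) = 88*(-1/112470) + 153781/29225 = -44/56235 + 153781/29225 = 1729317727/328693575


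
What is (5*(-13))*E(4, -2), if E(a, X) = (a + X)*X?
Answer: 260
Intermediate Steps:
E(a, X) = X*(X + a) (E(a, X) = (X + a)*X = X*(X + a))
(5*(-13))*E(4, -2) = (5*(-13))*(-2*(-2 + 4)) = -(-130)*2 = -65*(-4) = 260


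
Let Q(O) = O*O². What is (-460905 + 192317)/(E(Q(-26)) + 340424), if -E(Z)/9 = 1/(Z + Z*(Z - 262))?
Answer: -84203173845856/106723983399479 ≈ -0.78898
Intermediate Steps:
Q(O) = O³
E(Z) = -9/(Z + Z*(-262 + Z)) (E(Z) = -9/(Z + Z*(Z - 262)) = -9/(Z + Z*(-262 + Z)))
(-460905 + 192317)/(E(Q(-26)) + 340424) = (-460905 + 192317)/(-9/(((-26)³)*(-261 + (-26)³)) + 340424) = -268588/(-9/(-17576*(-261 - 17576)) + 340424) = -268588/(-9*(-1/17576)/(-17837) + 340424) = -268588/(-9*(-1/17576)*(-1/17837) + 340424) = -268588/(-9/313503112 + 340424) = -268588/106723983399479/313503112 = -268588*313503112/106723983399479 = -84203173845856/106723983399479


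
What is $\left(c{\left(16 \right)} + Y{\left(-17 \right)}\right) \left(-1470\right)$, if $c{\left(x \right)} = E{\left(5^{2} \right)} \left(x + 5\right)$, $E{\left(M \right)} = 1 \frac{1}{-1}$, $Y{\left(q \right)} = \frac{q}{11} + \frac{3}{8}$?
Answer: $\frac{1433985}{44} \approx 32591.0$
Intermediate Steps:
$Y{\left(q \right)} = \frac{3}{8} + \frac{q}{11}$ ($Y{\left(q \right)} = q \frac{1}{11} + 3 \cdot \frac{1}{8} = \frac{q}{11} + \frac{3}{8} = \frac{3}{8} + \frac{q}{11}$)
$E{\left(M \right)} = -1$ ($E{\left(M \right)} = 1 \left(-1\right) = -1$)
$c{\left(x \right)} = -5 - x$ ($c{\left(x \right)} = - (x + 5) = - (5 + x) = -5 - x$)
$\left(c{\left(16 \right)} + Y{\left(-17 \right)}\right) \left(-1470\right) = \left(\left(-5 - 16\right) + \left(\frac{3}{8} + \frac{1}{11} \left(-17\right)\right)\right) \left(-1470\right) = \left(\left(-5 - 16\right) + \left(\frac{3}{8} - \frac{17}{11}\right)\right) \left(-1470\right) = \left(-21 - \frac{103}{88}\right) \left(-1470\right) = \left(- \frac{1951}{88}\right) \left(-1470\right) = \frac{1433985}{44}$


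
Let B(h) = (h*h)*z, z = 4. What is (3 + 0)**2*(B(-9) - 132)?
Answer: 1728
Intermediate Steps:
B(h) = 4*h**2 (B(h) = (h*h)*4 = h**2*4 = 4*h**2)
(3 + 0)**2*(B(-9) - 132) = (3 + 0)**2*(4*(-9)**2 - 132) = 3**2*(4*81 - 132) = 9*(324 - 132) = 9*192 = 1728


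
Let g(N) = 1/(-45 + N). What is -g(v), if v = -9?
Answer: 1/54 ≈ 0.018519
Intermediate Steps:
-g(v) = -1/(-45 - 9) = -1/(-54) = -1*(-1/54) = 1/54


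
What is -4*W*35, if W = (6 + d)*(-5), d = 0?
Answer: 4200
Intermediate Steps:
W = -30 (W = (6 + 0)*(-5) = 6*(-5) = -30)
-4*W*35 = -4*(-30)*35 = 120*35 = 4200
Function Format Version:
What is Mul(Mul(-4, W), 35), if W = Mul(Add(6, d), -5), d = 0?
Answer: 4200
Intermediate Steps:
W = -30 (W = Mul(Add(6, 0), -5) = Mul(6, -5) = -30)
Mul(Mul(-4, W), 35) = Mul(Mul(-4, -30), 35) = Mul(120, 35) = 4200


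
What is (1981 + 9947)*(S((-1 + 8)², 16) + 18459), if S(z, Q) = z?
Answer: 220763424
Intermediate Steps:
(1981 + 9947)*(S((-1 + 8)², 16) + 18459) = (1981 + 9947)*((-1 + 8)² + 18459) = 11928*(7² + 18459) = 11928*(49 + 18459) = 11928*18508 = 220763424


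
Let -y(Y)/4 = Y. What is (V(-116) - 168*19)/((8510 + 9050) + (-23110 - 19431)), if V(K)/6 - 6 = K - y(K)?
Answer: 2212/8327 ≈ 0.26564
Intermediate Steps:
y(Y) = -4*Y
V(K) = 36 + 30*K (V(K) = 36 + 6*(K - (-4)*K) = 36 + 6*(K + 4*K) = 36 + 6*(5*K) = 36 + 30*K)
(V(-116) - 168*19)/((8510 + 9050) + (-23110 - 19431)) = ((36 + 30*(-116)) - 168*19)/((8510 + 9050) + (-23110 - 19431)) = ((36 - 3480) - 3192)/(17560 - 42541) = (-3444 - 3192)/(-24981) = -6636*(-1/24981) = 2212/8327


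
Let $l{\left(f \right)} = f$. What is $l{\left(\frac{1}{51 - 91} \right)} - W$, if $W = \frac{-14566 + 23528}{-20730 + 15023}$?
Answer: $\frac{352773}{228280} \approx 1.5454$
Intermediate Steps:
$W = - \frac{8962}{5707}$ ($W = \frac{8962}{-5707} = 8962 \left(- \frac{1}{5707}\right) = - \frac{8962}{5707} \approx -1.5704$)
$l{\left(\frac{1}{51 - 91} \right)} - W = \frac{1}{51 - 91} - - \frac{8962}{5707} = \frac{1}{-40} + \frac{8962}{5707} = - \frac{1}{40} + \frac{8962}{5707} = \frac{352773}{228280}$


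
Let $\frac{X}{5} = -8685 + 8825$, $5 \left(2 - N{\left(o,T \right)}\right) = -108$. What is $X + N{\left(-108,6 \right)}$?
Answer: $\frac{3618}{5} \approx 723.6$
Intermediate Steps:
$N{\left(o,T \right)} = \frac{118}{5}$ ($N{\left(o,T \right)} = 2 - - \frac{108}{5} = 2 + \frac{108}{5} = \frac{118}{5}$)
$X = 700$ ($X = 5 \left(-8685 + 8825\right) = 5 \cdot 140 = 700$)
$X + N{\left(-108,6 \right)} = 700 + \frac{118}{5} = \frac{3618}{5}$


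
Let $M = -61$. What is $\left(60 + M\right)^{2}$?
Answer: $1$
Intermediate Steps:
$\left(60 + M\right)^{2} = \left(60 - 61\right)^{2} = \left(-1\right)^{2} = 1$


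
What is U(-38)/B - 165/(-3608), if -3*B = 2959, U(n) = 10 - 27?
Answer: 61113/970552 ≈ 0.062967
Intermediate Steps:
U(n) = -17
B = -2959/3 (B = -1/3*2959 = -2959/3 ≈ -986.33)
U(-38)/B - 165/(-3608) = -17/(-2959/3) - 165/(-3608) = -17*(-3/2959) - 165*(-1/3608) = 51/2959 + 15/328 = 61113/970552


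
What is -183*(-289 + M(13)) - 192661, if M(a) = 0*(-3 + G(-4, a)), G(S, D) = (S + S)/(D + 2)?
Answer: -139774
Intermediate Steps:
G(S, D) = 2*S/(2 + D) (G(S, D) = (2*S)/(2 + D) = 2*S/(2 + D))
M(a) = 0 (M(a) = 0*(-3 + 2*(-4)/(2 + a)) = 0*(-3 - 8/(2 + a)) = 0)
-183*(-289 + M(13)) - 192661 = -183*(-289 + 0) - 192661 = -183*(-289) - 192661 = 52887 - 192661 = -139774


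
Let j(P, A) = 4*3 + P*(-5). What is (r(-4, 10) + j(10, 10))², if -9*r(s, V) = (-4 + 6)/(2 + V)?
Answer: 4214809/2916 ≈ 1445.4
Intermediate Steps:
j(P, A) = 12 - 5*P
r(s, V) = -2/(9*(2 + V)) (r(s, V) = -(-4 + 6)/(9*(2 + V)) = -2/(9*(2 + V)))
(r(-4, 10) + j(10, 10))² = (-2/(18 + 9*10) + (12 - 5*10))² = (-2/(18 + 90) + (12 - 50))² = (-2/108 - 38)² = (-2*1/108 - 38)² = (-1/54 - 38)² = (-2053/54)² = 4214809/2916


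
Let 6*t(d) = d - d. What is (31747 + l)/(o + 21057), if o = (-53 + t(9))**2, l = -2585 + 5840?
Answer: 17501/11933 ≈ 1.4666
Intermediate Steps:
t(d) = 0 (t(d) = (d - d)/6 = (1/6)*0 = 0)
l = 3255
o = 2809 (o = (-53 + 0)**2 = (-53)**2 = 2809)
(31747 + l)/(o + 21057) = (31747 + 3255)/(2809 + 21057) = 35002/23866 = 35002*(1/23866) = 17501/11933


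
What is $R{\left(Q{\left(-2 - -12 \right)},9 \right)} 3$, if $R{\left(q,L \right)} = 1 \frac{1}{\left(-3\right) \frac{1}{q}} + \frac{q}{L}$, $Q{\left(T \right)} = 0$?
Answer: $0$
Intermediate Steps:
$R{\left(q,L \right)} = - \frac{q}{3} + \frac{q}{L}$ ($R{\left(q,L \right)} = 1 \left(- \frac{q}{3}\right) + \frac{q}{L} = - \frac{q}{3} + \frac{q}{L}$)
$R{\left(Q{\left(-2 - -12 \right)},9 \right)} 3 = \left(\left(- \frac{1}{3}\right) 0 + \frac{0}{9}\right) 3 = \left(0 + 0 \cdot \frac{1}{9}\right) 3 = \left(0 + 0\right) 3 = 0 \cdot 3 = 0$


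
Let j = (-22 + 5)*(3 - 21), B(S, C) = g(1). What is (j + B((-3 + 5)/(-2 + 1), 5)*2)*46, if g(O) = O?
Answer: 14168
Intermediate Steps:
B(S, C) = 1
j = 306 (j = -17*(-18) = 306)
(j + B((-3 + 5)/(-2 + 1), 5)*2)*46 = (306 + 1*2)*46 = (306 + 2)*46 = 308*46 = 14168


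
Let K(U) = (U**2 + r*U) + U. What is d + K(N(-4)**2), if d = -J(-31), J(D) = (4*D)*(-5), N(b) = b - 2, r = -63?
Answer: -1556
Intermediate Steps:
N(b) = -2 + b
J(D) = -20*D
K(U) = U**2 - 62*U (K(U) = (U**2 - 63*U) + U = U**2 - 62*U)
d = -620 (d = -(-20)*(-31) = -1*620 = -620)
d + K(N(-4)**2) = -620 + (-2 - 4)**2*(-62 + (-2 - 4)**2) = -620 + (-6)**2*(-62 + (-6)**2) = -620 + 36*(-62 + 36) = -620 + 36*(-26) = -620 - 936 = -1556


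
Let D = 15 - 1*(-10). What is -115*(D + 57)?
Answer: -9430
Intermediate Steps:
D = 25 (D = 15 + 10 = 25)
-115*(D + 57) = -115*(25 + 57) = -115*82 = -9430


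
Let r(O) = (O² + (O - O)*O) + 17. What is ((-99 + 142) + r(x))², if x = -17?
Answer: 121801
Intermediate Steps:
r(O) = 17 + O² (r(O) = (O² + 0*O) + 17 = (O² + 0) + 17 = O² + 17 = 17 + O²)
((-99 + 142) + r(x))² = ((-99 + 142) + (17 + (-17)²))² = (43 + (17 + 289))² = (43 + 306)² = 349² = 121801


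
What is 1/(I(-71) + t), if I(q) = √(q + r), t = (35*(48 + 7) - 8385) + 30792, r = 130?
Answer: 24332/592046165 - √59/592046165 ≈ 4.1085e-5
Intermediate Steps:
t = 24332 (t = (35*55 - 8385) + 30792 = (1925 - 8385) + 30792 = -6460 + 30792 = 24332)
I(q) = √(130 + q) (I(q) = √(q + 130) = √(130 + q))
1/(I(-71) + t) = 1/(√(130 - 71) + 24332) = 1/(√59 + 24332) = 1/(24332 + √59)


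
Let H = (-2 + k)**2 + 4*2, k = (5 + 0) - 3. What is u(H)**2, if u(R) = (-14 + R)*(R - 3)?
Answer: 900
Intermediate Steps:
k = 2 (k = 5 - 3 = 2)
H = 8 (H = (-2 + 2)**2 + 4*2 = 0**2 + 8 = 0 + 8 = 8)
u(R) = (-14 + R)*(-3 + R)
u(H)**2 = (42 + 8**2 - 17*8)**2 = (42 + 64 - 136)**2 = (-30)**2 = 900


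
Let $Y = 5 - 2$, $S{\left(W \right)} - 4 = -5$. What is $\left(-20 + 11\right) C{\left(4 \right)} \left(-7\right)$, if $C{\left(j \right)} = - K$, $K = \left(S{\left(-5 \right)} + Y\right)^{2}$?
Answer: $-252$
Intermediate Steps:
$S{\left(W \right)} = -1$ ($S{\left(W \right)} = 4 - 5 = -1$)
$Y = 3$
$K = 4$ ($K = \left(-1 + 3\right)^{2} = 2^{2} = 4$)
$C{\left(j \right)} = -4$ ($C{\left(j \right)} = \left(-1\right) 4 = -4$)
$\left(-20 + 11\right) C{\left(4 \right)} \left(-7\right) = \left(-20 + 11\right) \left(-4\right) \left(-7\right) = \left(-9\right) \left(-4\right) \left(-7\right) = 36 \left(-7\right) = -252$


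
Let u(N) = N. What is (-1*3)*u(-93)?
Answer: 279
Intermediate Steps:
(-1*3)*u(-93) = -1*3*(-93) = -3*(-93) = 279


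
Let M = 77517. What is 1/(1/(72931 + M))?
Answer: 150448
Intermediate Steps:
1/(1/(72931 + M)) = 1/(1/(72931 + 77517)) = 1/(1/150448) = 150448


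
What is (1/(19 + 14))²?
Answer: 1/1089 ≈ 0.00091827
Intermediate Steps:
(1/(19 + 14))² = (1/33)² = 1/1089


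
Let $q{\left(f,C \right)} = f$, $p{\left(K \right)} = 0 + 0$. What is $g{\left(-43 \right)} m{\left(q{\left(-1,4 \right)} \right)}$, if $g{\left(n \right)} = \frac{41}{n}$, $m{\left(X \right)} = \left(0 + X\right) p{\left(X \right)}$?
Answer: $0$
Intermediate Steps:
$p{\left(K \right)} = 0$
$m{\left(X \right)} = 0$ ($m{\left(X \right)} = \left(0 + X\right) 0 = X 0 = 0$)
$g{\left(-43 \right)} m{\left(q{\left(-1,4 \right)} \right)} = \frac{41}{-43} \cdot 0 = 41 \left(- \frac{1}{43}\right) 0 = \left(- \frac{41}{43}\right) 0 = 0$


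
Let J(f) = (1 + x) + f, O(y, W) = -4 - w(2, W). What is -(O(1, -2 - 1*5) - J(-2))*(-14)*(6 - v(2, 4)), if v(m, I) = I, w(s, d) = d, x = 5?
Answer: -28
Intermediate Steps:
O(y, W) = -4 - W
J(f) = 6 + f (J(f) = (1 + 5) + f = 6 + f)
-(O(1, -2 - 1*5) - J(-2))*(-14)*(6 - v(2, 4)) = -((-4 - (-2 - 1*5)) - (6 - 2))*(-14)*(6 - 1*4) = -((-4 - (-2 - 5)) - 1*4)*(-14)*(6 - 4) = -((-4 - 1*(-7)) - 4)*(-14)*2 = -((-4 + 7) - 4)*(-14)*2 = -(3 - 4)*(-14)*2 = -(-1*(-14))*2 = -14*2 = -1*28 = -28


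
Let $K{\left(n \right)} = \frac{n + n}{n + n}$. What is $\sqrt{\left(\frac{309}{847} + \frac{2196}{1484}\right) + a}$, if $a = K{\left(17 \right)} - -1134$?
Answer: $\frac{\sqrt{18933647761}}{4081} \approx 33.717$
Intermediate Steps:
$K{\left(n \right)} = 1$ ($K{\left(n \right)} = \frac{2 n}{2 n} = 2 n \frac{1}{2 n} = 1$)
$a = 1135$ ($a = 1 - -1134 = 1 + 1134 = 1135$)
$\sqrt{\left(\frac{309}{847} + \frac{2196}{1484}\right) + a} = \sqrt{\left(\frac{309}{847} + \frac{2196}{1484}\right) + 1135} = \sqrt{\left(309 \cdot \frac{1}{847} + 2196 \cdot \frac{1}{1484}\right) + 1135} = \sqrt{\left(\frac{309}{847} + \frac{549}{371}\right) + 1135} = \sqrt{\frac{82806}{44891} + 1135} = \sqrt{\frac{51034091}{44891}} = \frac{\sqrt{18933647761}}{4081}$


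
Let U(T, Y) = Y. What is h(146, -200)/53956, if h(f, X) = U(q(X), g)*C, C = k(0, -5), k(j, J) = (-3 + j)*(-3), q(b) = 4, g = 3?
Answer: 27/53956 ≈ 0.00050041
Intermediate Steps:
k(j, J) = 9 - 3*j
C = 9 (C = 9 - 3*0 = 9 + 0 = 9)
h(f, X) = 27 (h(f, X) = 3*9 = 27)
h(146, -200)/53956 = 27/53956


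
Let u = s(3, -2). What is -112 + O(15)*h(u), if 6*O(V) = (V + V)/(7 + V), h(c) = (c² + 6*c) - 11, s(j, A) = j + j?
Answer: -2159/22 ≈ -98.136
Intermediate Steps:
s(j, A) = 2*j
u = 6 (u = 2*3 = 6)
h(c) = -11 + c² + 6*c
O(V) = V/(3*(7 + V)) (O(V) = ((V + V)/(7 + V))/6 = ((2*V)/(7 + V))/6 = (2*V/(7 + V))/6 = V/(3*(7 + V)))
-112 + O(15)*h(u) = -112 + ((⅓)*15/(7 + 15))*(-11 + 6² + 6*6) = -112 + ((⅓)*15/22)*(-11 + 36 + 36) = -112 + ((⅓)*15*(1/22))*61 = -112 + (5/22)*61 = -112 + 305/22 = -2159/22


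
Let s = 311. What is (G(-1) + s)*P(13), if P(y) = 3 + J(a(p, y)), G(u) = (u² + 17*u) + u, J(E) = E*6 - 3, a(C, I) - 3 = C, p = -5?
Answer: -3528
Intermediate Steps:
a(C, I) = 3 + C
J(E) = -3 + 6*E (J(E) = 6*E - 3 = -3 + 6*E)
G(u) = u² + 18*u
P(y) = -12 (P(y) = 3 + (-3 + 6*(3 - 5)) = 3 + (-3 + 6*(-2)) = 3 + (-3 - 12) = 3 - 15 = -12)
(G(-1) + s)*P(13) = (-(18 - 1) + 311)*(-12) = (-1*17 + 311)*(-12) = (-17 + 311)*(-12) = 294*(-12) = -3528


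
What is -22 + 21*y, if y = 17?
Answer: 335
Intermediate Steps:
-22 + 21*y = -22 + 21*17 = -22 + 357 = 335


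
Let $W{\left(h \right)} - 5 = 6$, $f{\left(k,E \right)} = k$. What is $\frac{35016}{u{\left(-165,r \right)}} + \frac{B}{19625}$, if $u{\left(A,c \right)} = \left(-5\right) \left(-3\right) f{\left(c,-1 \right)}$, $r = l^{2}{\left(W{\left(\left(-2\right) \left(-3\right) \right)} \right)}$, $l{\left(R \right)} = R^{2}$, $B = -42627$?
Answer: $- \frac{578289307}{287329625} \approx -2.0126$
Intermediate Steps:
$W{\left(h \right)} = 11$ ($W{\left(h \right)} = 5 + 6 = 11$)
$r = 14641$ ($r = \left(11^{2}\right)^{2} = 121^{2} = 14641$)
$u{\left(A,c \right)} = 15 c$ ($u{\left(A,c \right)} = \left(-5\right) \left(-3\right) c = 15 c$)
$\frac{35016}{u{\left(-165,r \right)}} + \frac{B}{19625} = \frac{35016}{15 \cdot 14641} - \frac{42627}{19625} = \frac{35016}{219615} - \frac{42627}{19625} = 35016 \cdot \frac{1}{219615} - \frac{42627}{19625} = \frac{11672}{73205} - \frac{42627}{19625} = - \frac{578289307}{287329625}$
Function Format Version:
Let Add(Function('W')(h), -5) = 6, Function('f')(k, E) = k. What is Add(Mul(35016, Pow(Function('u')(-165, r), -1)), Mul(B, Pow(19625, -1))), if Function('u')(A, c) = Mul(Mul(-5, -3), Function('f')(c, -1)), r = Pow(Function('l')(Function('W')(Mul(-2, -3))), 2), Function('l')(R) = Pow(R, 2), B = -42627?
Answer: Rational(-578289307, 287329625) ≈ -2.0126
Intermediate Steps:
Function('W')(h) = 11 (Function('W')(h) = Add(5, 6) = 11)
r = 14641 (r = Pow(Pow(11, 2), 2) = Pow(121, 2) = 14641)
Function('u')(A, c) = Mul(15, c) (Function('u')(A, c) = Mul(Mul(-5, -3), c) = Mul(15, c))
Add(Mul(35016, Pow(Function('u')(-165, r), -1)), Mul(B, Pow(19625, -1))) = Add(Mul(35016, Pow(Mul(15, 14641), -1)), Mul(-42627, Pow(19625, -1))) = Add(Mul(35016, Pow(219615, -1)), Mul(-42627, Rational(1, 19625))) = Add(Mul(35016, Rational(1, 219615)), Rational(-42627, 19625)) = Add(Rational(11672, 73205), Rational(-42627, 19625)) = Rational(-578289307, 287329625)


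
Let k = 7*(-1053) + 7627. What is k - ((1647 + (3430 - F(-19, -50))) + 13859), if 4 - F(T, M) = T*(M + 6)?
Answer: -19512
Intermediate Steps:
F(T, M) = 4 - T*(6 + M) (F(T, M) = 4 - T*(M + 6) = 4 - T*(6 + M))
k = 256 (k = -7371 + 7627 = 256)
k - ((1647 + (3430 - F(-19, -50))) + 13859) = 256 - ((1647 + (3430 - (4 - 6*(-19) - 1*(-50)*(-19)))) + 13859) = 256 - ((1647 + (3430 - (4 + 114 - 950))) + 13859) = 256 - ((1647 + (3430 - 1*(-832))) + 13859) = 256 - ((1647 + (3430 + 832)) + 13859) = 256 - ((1647 + 4262) + 13859) = 256 - (5909 + 13859) = 256 - 1*19768 = 256 - 19768 = -19512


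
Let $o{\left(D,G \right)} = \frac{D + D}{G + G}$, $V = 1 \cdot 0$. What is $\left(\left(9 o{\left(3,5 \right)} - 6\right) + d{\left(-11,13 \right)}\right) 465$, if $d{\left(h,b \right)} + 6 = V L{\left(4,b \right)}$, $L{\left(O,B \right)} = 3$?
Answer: $-3069$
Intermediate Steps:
$V = 0$
$o{\left(D,G \right)} = \frac{D}{G}$ ($o{\left(D,G \right)} = \frac{2 D}{2 G} = 2 D \frac{1}{2 G} = \frac{D}{G}$)
$d{\left(h,b \right)} = -6$ ($d{\left(h,b \right)} = -6 + 0 \cdot 3 = -6 + 0 = -6$)
$\left(\left(9 o{\left(3,5 \right)} - 6\right) + d{\left(-11,13 \right)}\right) 465 = \left(\left(9 \cdot \frac{3}{5} - 6\right) - 6\right) 465 = \left(\left(\frac{27}{5} - 6\right) - 6\right) 465 = \left(- \frac{3}{5} - 6\right) 465 = \left(- \frac{33}{5}\right) 465 = -3069$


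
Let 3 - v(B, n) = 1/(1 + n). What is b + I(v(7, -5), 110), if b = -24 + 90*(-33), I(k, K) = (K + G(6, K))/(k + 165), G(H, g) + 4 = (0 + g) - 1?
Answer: -2014102/673 ≈ -2992.7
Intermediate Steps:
G(H, g) = -5 + g (G(H, g) = -4 + ((0 + g) - 1) = -4 + (g - 1) = -4 + (-1 + g) = -5 + g)
v(B, n) = 3 - 1/(1 + n)
I(k, K) = (-5 + 2*K)/(165 + k) (I(k, K) = (K + (-5 + K))/(k + 165) = (-5 + 2*K)/(165 + k))
b = -2994 (b = -24 - 2970 = -2994)
b + I(v(7, -5), 110) = -2994 + (-5 + 2*110)/(165 + (2 + 3*(-5))/(1 - 5)) = -2994 + (-5 + 220)/(165 + (2 - 15)/(-4)) = -2994 + 215/(165 - ¼*(-13)) = -2994 + 215/(165 + 13/4) = -2994 + 215/(673/4) = -2994 + (4/673)*215 = -2994 + 860/673 = -2014102/673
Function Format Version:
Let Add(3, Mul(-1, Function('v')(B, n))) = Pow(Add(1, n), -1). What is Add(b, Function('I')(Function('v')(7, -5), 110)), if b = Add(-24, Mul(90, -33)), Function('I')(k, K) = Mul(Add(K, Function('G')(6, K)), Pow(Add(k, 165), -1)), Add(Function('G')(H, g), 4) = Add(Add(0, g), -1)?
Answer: Rational(-2014102, 673) ≈ -2992.7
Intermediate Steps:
Function('G')(H, g) = Add(-5, g) (Function('G')(H, g) = Add(-4, Add(Add(0, g), -1)) = Add(-4, Add(g, -1)) = Add(-4, Add(-1, g)) = Add(-5, g))
Function('v')(B, n) = Add(3, Mul(-1, Pow(Add(1, n), -1)))
Function('I')(k, K) = Mul(Pow(Add(165, k), -1), Add(-5, Mul(2, K))) (Function('I')(k, K) = Mul(Add(K, Add(-5, K)), Pow(Add(k, 165), -1)) = Mul(Add(-5, Mul(2, K)), Pow(Add(165, k), -1)) = Mul(Pow(Add(165, k), -1), Add(-5, Mul(2, K))))
b = -2994 (b = Add(-24, -2970) = -2994)
Add(b, Function('I')(Function('v')(7, -5), 110)) = Add(-2994, Mul(Pow(Add(165, Mul(Pow(Add(1, -5), -1), Add(2, Mul(3, -5)))), -1), Add(-5, Mul(2, 110)))) = Add(-2994, Mul(Pow(Add(165, Mul(Pow(-4, -1), Add(2, -15))), -1), Add(-5, 220))) = Add(-2994, Mul(Pow(Add(165, Mul(Rational(-1, 4), -13)), -1), 215)) = Add(-2994, Mul(Pow(Add(165, Rational(13, 4)), -1), 215)) = Add(-2994, Mul(Pow(Rational(673, 4), -1), 215)) = Add(-2994, Mul(Rational(4, 673), 215)) = Add(-2994, Rational(860, 673)) = Rational(-2014102, 673)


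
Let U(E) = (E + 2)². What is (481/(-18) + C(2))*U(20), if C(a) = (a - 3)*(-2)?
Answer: -107690/9 ≈ -11966.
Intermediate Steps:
C(a) = 6 - 2*a (C(a) = (-3 + a)*(-2) = 6 - 2*a)
U(E) = (2 + E)²
(481/(-18) + C(2))*U(20) = (481/(-18) + (6 - 2*2))*(2 + 20)² = (481*(-1/18) + (6 - 4))*22² = (-481/18 + 2)*484 = -445/18*484 = -107690/9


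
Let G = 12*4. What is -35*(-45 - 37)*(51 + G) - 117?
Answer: 284013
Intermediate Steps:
G = 48
-35*(-45 - 37)*(51 + G) - 117 = -35*(-45 - 37)*(51 + 48) - 117 = -(-2870)*99 - 117 = -35*(-8118) - 117 = 284130 - 117 = 284013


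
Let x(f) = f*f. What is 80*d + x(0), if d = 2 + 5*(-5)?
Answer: -1840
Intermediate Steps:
x(f) = f²
d = -23 (d = 2 - 25 = -23)
80*d + x(0) = 80*(-23) + 0² = -1840 + 0 = -1840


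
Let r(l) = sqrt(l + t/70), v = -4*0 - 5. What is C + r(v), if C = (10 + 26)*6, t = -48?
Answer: 216 + I*sqrt(6965)/35 ≈ 216.0 + 2.3845*I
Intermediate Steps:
v = -5 (v = 0 - 5 = -5)
r(l) = sqrt(-24/35 + l) (r(l) = sqrt(l - 48/70) = sqrt(l - 48*1/70) = sqrt(l - 24/35) = sqrt(-24/35 + l))
C = 216 (C = 36*6 = 216)
C + r(v) = 216 + sqrt(-840 + 1225*(-5))/35 = 216 + sqrt(-840 - 6125)/35 = 216 + sqrt(-6965)/35 = 216 + (I*sqrt(6965))/35 = 216 + I*sqrt(6965)/35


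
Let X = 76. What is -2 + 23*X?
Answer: 1746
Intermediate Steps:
-2 + 23*X = -2 + 23*76 = -2 + 1748 = 1746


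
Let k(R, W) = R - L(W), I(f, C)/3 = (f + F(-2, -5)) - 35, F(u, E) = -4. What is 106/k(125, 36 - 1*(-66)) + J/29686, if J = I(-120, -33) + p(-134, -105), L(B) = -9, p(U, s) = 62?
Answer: 1545553/1988962 ≈ 0.77707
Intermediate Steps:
I(f, C) = -117 + 3*f (I(f, C) = 3*((f - 4) - 35) = 3*((-4 + f) - 35) = 3*(-39 + f) = -117 + 3*f)
k(R, W) = 9 + R (k(R, W) = R - 1*(-9) = R + 9 = 9 + R)
J = -415 (J = (-117 + 3*(-120)) + 62 = (-117 - 360) + 62 = -477 + 62 = -415)
106/k(125, 36 - 1*(-66)) + J/29686 = 106/(9 + 125) - 415/29686 = 106/134 - 415*1/29686 = 106*(1/134) - 415/29686 = 53/67 - 415/29686 = 1545553/1988962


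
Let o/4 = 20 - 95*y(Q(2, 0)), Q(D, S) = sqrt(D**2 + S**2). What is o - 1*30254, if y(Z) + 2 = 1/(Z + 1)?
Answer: -88622/3 ≈ -29541.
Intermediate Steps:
y(Z) = -2 + 1/(1 + Z) (y(Z) = -2 + 1/(Z + 1) = -2 + 1/(1 + Z))
o = 2140/3 (o = 4*(20 - 95*(-1 - 2*sqrt(2**2 + 0**2))/(1 + sqrt(2**2 + 0**2))) = 4*(20 - 95*(-1 - 2*sqrt(4 + 0))/(1 + sqrt(4 + 0))) = 4*(20 - 95*(-1 - 2*sqrt(4))/(1 + sqrt(4))) = 4*(20 - 95*(-1 - 2*2)/(1 + 2)) = 4*(20 - 95*(-1 - 4)/3) = 4*(20 - 95*(-5)/3) = 4*(20 - 95*(-5/3)) = 4*(20 + 475/3) = 4*(535/3) = 2140/3 ≈ 713.33)
o - 1*30254 = 2140/3 - 1*30254 = 2140/3 - 30254 = -88622/3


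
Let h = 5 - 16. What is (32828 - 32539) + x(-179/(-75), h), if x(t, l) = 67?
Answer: 356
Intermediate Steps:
h = -11
(32828 - 32539) + x(-179/(-75), h) = (32828 - 32539) + 67 = 289 + 67 = 356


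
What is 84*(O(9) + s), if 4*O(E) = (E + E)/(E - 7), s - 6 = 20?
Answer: 2373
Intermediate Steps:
s = 26 (s = 6 + 20 = 26)
O(E) = E/(2*(-7 + E)) (O(E) = ((E + E)/(E - 7))/4 = ((2*E)/(-7 + E))/4 = (2*E/(-7 + E))/4 = E/(2*(-7 + E)))
84*(O(9) + s) = 84*((½)*9/(-7 + 9) + 26) = 84*((½)*9/2 + 26) = 84*((½)*9*(½) + 26) = 84*(9/4 + 26) = 84*(113/4) = 2373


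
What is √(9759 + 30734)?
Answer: √40493 ≈ 201.23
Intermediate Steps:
√(9759 + 30734) = √40493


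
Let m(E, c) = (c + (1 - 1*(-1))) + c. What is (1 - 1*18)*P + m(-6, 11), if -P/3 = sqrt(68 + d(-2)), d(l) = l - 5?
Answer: 24 + 51*sqrt(61) ≈ 422.32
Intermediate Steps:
d(l) = -5 + l
m(E, c) = 2 + 2*c (m(E, c) = (c + (1 + 1)) + c = (c + 2) + c = (2 + c) + c = 2 + 2*c)
P = -3*sqrt(61) (P = -3*sqrt(68 + (-5 - 2)) = -3*sqrt(68 - 7) = -3*sqrt(61) ≈ -23.431)
(1 - 1*18)*P + m(-6, 11) = (1 - 1*18)*(-3*sqrt(61)) + (2 + 2*11) = (1 - 18)*(-3*sqrt(61)) + (2 + 22) = -(-51)*sqrt(61) + 24 = 51*sqrt(61) + 24 = 24 + 51*sqrt(61)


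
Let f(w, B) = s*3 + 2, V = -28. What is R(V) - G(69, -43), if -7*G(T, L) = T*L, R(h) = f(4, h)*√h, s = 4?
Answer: -2967/7 + 28*I*√7 ≈ -423.86 + 74.081*I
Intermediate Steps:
f(w, B) = 14 (f(w, B) = 4*3 + 2 = 12 + 2 = 14)
R(h) = 14*√h
G(T, L) = -L*T/7 (G(T, L) = -T*L/7 = -L*T/7)
R(V) - G(69, -43) = 14*√(-28) - (-1)*(-43)*69/7 = 14*(2*I*√7) - 1*2967/7 = 28*I*√7 - 2967/7 = -2967/7 + 28*I*√7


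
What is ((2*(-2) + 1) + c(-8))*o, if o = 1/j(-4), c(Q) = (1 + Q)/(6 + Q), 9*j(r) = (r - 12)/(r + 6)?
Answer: -9/16 ≈ -0.56250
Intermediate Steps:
j(r) = (-12 + r)/(9*(6 + r)) (j(r) = ((r - 12)/(r + 6))/9 = ((-12 + r)/(6 + r))/9 = (-12 + r)/(9*(6 + r)))
c(Q) = (1 + Q)/(6 + Q)
o = -9/8 (o = 1/((-12 - 4)/(9*(6 - 4))) = 1/((1/9)*(-16)/2) = 1/((1/9)*(1/2)*(-16)) = 1/(-8/9) = -9/8 ≈ -1.1250)
((2*(-2) + 1) + c(-8))*o = ((2*(-2) + 1) + (1 - 8)/(6 - 8))*(-9/8) = ((-4 + 1) - 7/(-2))*(-9/8) = (-3 - 1/2*(-7))*(-9/8) = (-3 + 7/2)*(-9/8) = (1/2)*(-9/8) = -9/16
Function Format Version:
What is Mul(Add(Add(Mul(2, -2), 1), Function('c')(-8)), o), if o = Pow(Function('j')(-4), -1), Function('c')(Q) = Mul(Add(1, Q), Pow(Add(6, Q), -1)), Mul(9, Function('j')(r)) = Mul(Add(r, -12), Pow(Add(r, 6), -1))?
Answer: Rational(-9, 16) ≈ -0.56250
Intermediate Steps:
Function('j')(r) = Mul(Rational(1, 9), Pow(Add(6, r), -1), Add(-12, r)) (Function('j')(r) = Mul(Rational(1, 9), Mul(Add(r, -12), Pow(Add(r, 6), -1))) = Mul(Rational(1, 9), Mul(Add(-12, r), Pow(Add(6, r), -1))) = Mul(Rational(1, 9), Mul(Pow(Add(6, r), -1), Add(-12, r))) = Mul(Rational(1, 9), Pow(Add(6, r), -1), Add(-12, r)))
Function('c')(Q) = Mul(Pow(Add(6, Q), -1), Add(1, Q))
o = Rational(-9, 8) (o = Pow(Mul(Rational(1, 9), Pow(Add(6, -4), -1), Add(-12, -4)), -1) = Pow(Mul(Rational(1, 9), Pow(2, -1), -16), -1) = Pow(Mul(Rational(1, 9), Rational(1, 2), -16), -1) = Pow(Rational(-8, 9), -1) = Rational(-9, 8) ≈ -1.1250)
Mul(Add(Add(Mul(2, -2), 1), Function('c')(-8)), o) = Mul(Add(Add(Mul(2, -2), 1), Mul(Pow(Add(6, -8), -1), Add(1, -8))), Rational(-9, 8)) = Mul(Add(Add(-4, 1), Mul(Pow(-2, -1), -7)), Rational(-9, 8)) = Mul(Add(-3, Mul(Rational(-1, 2), -7)), Rational(-9, 8)) = Mul(Add(-3, Rational(7, 2)), Rational(-9, 8)) = Mul(Rational(1, 2), Rational(-9, 8)) = Rational(-9, 16)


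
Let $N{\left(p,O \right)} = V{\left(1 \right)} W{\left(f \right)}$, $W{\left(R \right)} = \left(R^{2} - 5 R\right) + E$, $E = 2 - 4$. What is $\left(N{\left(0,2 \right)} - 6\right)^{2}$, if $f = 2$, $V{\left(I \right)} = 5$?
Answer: $2116$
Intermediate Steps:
$E = -2$ ($E = 2 - 4 = -2$)
$W{\left(R \right)} = -2 + R^{2} - 5 R$ ($W{\left(R \right)} = \left(R^{2} - 5 R\right) - 2 = -2 + R^{2} - 5 R$)
$N{\left(p,O \right)} = -40$ ($N{\left(p,O \right)} = 5 \left(-2 + 2^{2} - 10\right) = 5 \left(-2 + 4 - 10\right) = 5 \left(-8\right) = -40$)
$\left(N{\left(0,2 \right)} - 6\right)^{2} = \left(-40 - 6\right)^{2} = \left(-46\right)^{2} = 2116$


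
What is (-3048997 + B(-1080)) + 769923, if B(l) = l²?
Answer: -1112674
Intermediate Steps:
(-3048997 + B(-1080)) + 769923 = (-3048997 + (-1080)²) + 769923 = (-3048997 + 1166400) + 769923 = -1882597 + 769923 = -1112674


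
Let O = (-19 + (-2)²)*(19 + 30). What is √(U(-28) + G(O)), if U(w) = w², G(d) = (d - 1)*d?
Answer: 28*√691 ≈ 736.03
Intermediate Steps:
O = -735 (O = (-19 + 4)*49 = -15*49 = -735)
G(d) = d*(-1 + d) (G(d) = (-1 + d)*d = d*(-1 + d))
√(U(-28) + G(O)) = √((-28)² - 735*(-1 - 735)) = √(784 - 735*(-736)) = √(784 + 540960) = √541744 = 28*√691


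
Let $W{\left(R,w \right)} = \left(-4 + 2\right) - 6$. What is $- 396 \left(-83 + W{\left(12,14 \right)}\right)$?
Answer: $36036$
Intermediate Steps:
$W{\left(R,w \right)} = -8$ ($W{\left(R,w \right)} = -2 - 6 = -8$)
$- 396 \left(-83 + W{\left(12,14 \right)}\right) = - 396 \left(-83 - 8\right) = \left(-396\right) \left(-91\right) = 36036$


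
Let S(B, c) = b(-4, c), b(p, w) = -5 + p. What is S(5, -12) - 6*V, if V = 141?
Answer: -855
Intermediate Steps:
S(B, c) = -9 (S(B, c) = -5 - 4 = -9)
S(5, -12) - 6*V = -9 - 6*141 = -9 - 846 = -855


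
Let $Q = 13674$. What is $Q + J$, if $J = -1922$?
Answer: $11752$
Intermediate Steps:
$Q + J = 13674 - 1922 = 11752$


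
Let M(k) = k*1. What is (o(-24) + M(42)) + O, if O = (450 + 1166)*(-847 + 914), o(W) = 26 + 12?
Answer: 108352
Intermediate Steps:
M(k) = k
o(W) = 38
O = 108272 (O = 1616*67 = 108272)
(o(-24) + M(42)) + O = (38 + 42) + 108272 = 80 + 108272 = 108352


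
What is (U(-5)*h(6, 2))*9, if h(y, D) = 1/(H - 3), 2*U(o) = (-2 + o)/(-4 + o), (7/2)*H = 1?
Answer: -49/38 ≈ -1.2895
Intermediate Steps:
H = 2/7 (H = (2/7)*1 = 2/7 ≈ 0.28571)
U(o) = (-2 + o)/(2*(-4 + o)) (U(o) = ((-2 + o)/(-4 + o))/2 = (-2 + o)/(2*(-4 + o)))
h(y, D) = -7/19 (h(y, D) = 1/(2/7 - 3) = 1/(-19/7) = -7/19)
(U(-5)*h(6, 2))*9 = (((-2 - 5)/(2*(-4 - 5)))*(-7/19))*9 = (((½)*(-7)/(-9))*(-7/19))*9 = (((½)*(-⅑)*(-7))*(-7/19))*9 = ((7/18)*(-7/19))*9 = -49/342*9 = -49/38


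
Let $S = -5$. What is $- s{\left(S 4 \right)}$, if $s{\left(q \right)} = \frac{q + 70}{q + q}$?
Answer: $\frac{5}{4} \approx 1.25$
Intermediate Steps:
$s{\left(q \right)} = \frac{70 + q}{2 q}$
$- s{\left(S 4 \right)} = - \frac{70 - 20}{2 \left(\left(-5\right) 4\right)} = - \frac{70 - 20}{2 \left(-20\right)} = - \frac{\left(-1\right) 50}{2 \cdot 20} = \left(-1\right) \left(- \frac{5}{4}\right) = \frac{5}{4}$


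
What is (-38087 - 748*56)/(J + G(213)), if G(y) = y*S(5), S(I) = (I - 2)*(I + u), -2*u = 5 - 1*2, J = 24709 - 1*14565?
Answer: -159950/24761 ≈ -6.4598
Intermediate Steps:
J = 10144 (J = 24709 - 14565 = 10144)
u = -3/2 (u = -(5 - 1*2)/2 = -(5 - 2)/2 = -½*3 = -3/2 ≈ -1.5000)
S(I) = (-2 + I)*(-3/2 + I) (S(I) = (I - 2)*(I - 3/2) = (-2 + I)*(-3/2 + I))
G(y) = 21*y/2 (G(y) = y*(3 + 5² - 7/2*5) = y*(3 + 25 - 35/2) = y*(21/2) = 21*y/2)
(-38087 - 748*56)/(J + G(213)) = (-38087 - 748*56)/(10144 + (21/2)*213) = (-38087 - 41888)/(10144 + 4473/2) = -79975/24761/2 = -79975*2/24761 = -159950/24761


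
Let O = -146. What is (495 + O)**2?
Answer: 121801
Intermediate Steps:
(495 + O)**2 = (495 - 146)**2 = 349**2 = 121801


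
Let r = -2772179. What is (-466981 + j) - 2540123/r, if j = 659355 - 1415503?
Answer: -3390729987968/2772179 ≈ -1.2231e+6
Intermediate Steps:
j = -756148
(-466981 + j) - 2540123/r = (-466981 - 756148) - 2540123/(-2772179) = -1223129 - 2540123*(-1/2772179) = -1223129 + 2540123/2772179 = -3390729987968/2772179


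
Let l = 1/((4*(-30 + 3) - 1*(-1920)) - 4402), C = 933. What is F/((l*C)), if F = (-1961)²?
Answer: -9959899390/933 ≈ -1.0675e+7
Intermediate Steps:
F = 3845521
l = -1/2590 (l = 1/((4*(-27) + 1920) - 4402) = 1/((-108 + 1920) - 4402) = 1/(1812 - 4402) = 1/(-2590) = -1/2590 ≈ -0.00038610)
F/((l*C)) = 3845521/((-1/2590*933)) = 3845521/(-933/2590) = 3845521*(-2590/933) = -9959899390/933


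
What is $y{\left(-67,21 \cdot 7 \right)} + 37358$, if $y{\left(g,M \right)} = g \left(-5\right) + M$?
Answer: $37840$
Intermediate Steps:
$y{\left(g,M \right)} = M - 5 g$ ($y{\left(g,M \right)} = - 5 g + M = M - 5 g$)
$y{\left(-67,21 \cdot 7 \right)} + 37358 = \left(21 \cdot 7 - -335\right) + 37358 = \left(147 + 335\right) + 37358 = 482 + 37358 = 37840$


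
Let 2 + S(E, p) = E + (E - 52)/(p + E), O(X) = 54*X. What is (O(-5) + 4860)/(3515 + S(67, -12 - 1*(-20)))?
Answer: 50/39 ≈ 1.2821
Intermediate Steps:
S(E, p) = -2 + E + (-52 + E)/(E + p) (S(E, p) = -2 + (E + (E - 52)/(p + E)) = -2 + (E + (-52 + E)/(E + p)) = -2 + E + (-52 + E)/(E + p))
(O(-5) + 4860)/(3515 + S(67, -12 - 1*(-20))) = (54*(-5) + 4860)/(3515 + (-52 + 67**2 - 1*67 - 2*(-12 - 1*(-20)) + 67*(-12 - 1*(-20)))/(67 + (-12 - 1*(-20)))) = (-270 + 4860)/(3515 + (-52 + 4489 - 67 - 2*(-12 + 20) + 67*(-12 + 20))/(67 + (-12 + 20))) = 4590/(3515 + (-52 + 4489 - 67 - 2*8 + 67*8)/(67 + 8)) = 4590/(3515 + (-52 + 4489 - 67 - 16 + 536)/75) = 4590/(3515 + (1/75)*4890) = 4590/(3515 + 326/5) = 4590/(17901/5) = 4590*(5/17901) = 50/39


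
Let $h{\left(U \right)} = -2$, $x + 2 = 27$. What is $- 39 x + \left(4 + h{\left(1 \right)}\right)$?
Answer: $-973$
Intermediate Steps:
$x = 25$ ($x = -2 + 27 = 25$)
$- 39 x + \left(4 + h{\left(1 \right)}\right) = \left(-39\right) 25 + \left(4 - 2\right) = -975 + 2 = -973$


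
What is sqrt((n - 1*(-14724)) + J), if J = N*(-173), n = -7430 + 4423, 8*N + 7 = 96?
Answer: sqrt(156678)/4 ≈ 98.956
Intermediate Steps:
N = 89/8 (N = -7/8 + (1/8)*96 = -7/8 + 12 = 89/8 ≈ 11.125)
n = -3007
J = -15397/8 (J = (89/8)*(-173) = -15397/8 ≈ -1924.6)
sqrt((n - 1*(-14724)) + J) = sqrt((-3007 - 1*(-14724)) - 15397/8) = sqrt((-3007 + 14724) - 15397/8) = sqrt(11717 - 15397/8) = sqrt(78339/8) = sqrt(156678)/4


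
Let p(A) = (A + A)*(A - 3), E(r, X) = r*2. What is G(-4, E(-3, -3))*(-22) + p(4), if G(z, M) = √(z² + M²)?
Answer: 8 - 44*√13 ≈ -150.64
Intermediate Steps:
E(r, X) = 2*r
G(z, M) = √(M² + z²)
p(A) = 2*A*(-3 + A) (p(A) = (2*A)*(-3 + A) = 2*A*(-3 + A))
G(-4, E(-3, -3))*(-22) + p(4) = √((2*(-3))² + (-4)²)*(-22) + 2*4*(-3 + 4) = √((-6)² + 16)*(-22) + 2*4*1 = √(36 + 16)*(-22) + 8 = √52*(-22) + 8 = (2*√13)*(-22) + 8 = -44*√13 + 8 = 8 - 44*√13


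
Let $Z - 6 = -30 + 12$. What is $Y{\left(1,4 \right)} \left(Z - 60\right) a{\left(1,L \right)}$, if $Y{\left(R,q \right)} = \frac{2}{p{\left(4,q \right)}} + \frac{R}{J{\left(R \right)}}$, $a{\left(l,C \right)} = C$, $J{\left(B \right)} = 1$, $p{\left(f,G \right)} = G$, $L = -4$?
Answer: $432$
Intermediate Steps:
$Y{\left(R,q \right)} = R + \frac{2}{q}$ ($Y{\left(R,q \right)} = \frac{2}{q} + \frac{R}{1} = \frac{2}{q} + R 1 = \frac{2}{q} + R = R + \frac{2}{q}$)
$Z = -12$ ($Z = 6 + \left(-30 + 12\right) = 6 - 18 = -12$)
$Y{\left(1,4 \right)} \left(Z - 60\right) a{\left(1,L \right)} = \left(1 + \frac{2}{4}\right) \left(-12 - 60\right) \left(-4\right) = \left(1 + 2 \cdot \frac{1}{4}\right) \left(-72\right) \left(-4\right) = \left(1 + \frac{1}{2}\right) \left(-72\right) \left(-4\right) = \frac{3}{2} \left(-72\right) \left(-4\right) = \left(-108\right) \left(-4\right) = 432$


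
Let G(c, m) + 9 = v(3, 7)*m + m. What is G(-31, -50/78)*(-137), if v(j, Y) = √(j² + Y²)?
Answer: 51512/39 + 3425*√58/39 ≈ 1989.6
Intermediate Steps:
v(j, Y) = √(Y² + j²)
G(c, m) = -9 + m + m*√58 (G(c, m) = -9 + (√(7² + 3²)*m + m) = -9 + (√(49 + 9)*m + m) = -9 + (√58*m + m) = -9 + (m*√58 + m) = -9 + (m + m*√58) = -9 + m + m*√58)
G(-31, -50/78)*(-137) = (-9 - 50/78 + (-50/78)*√58)*(-137) = (-9 - 50*1/78 + (-50*1/78)*√58)*(-137) = (-9 - 25/39 - 25*√58/39)*(-137) = (-376/39 - 25*√58/39)*(-137) = 51512/39 + 3425*√58/39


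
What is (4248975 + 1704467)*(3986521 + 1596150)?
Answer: 33236108003582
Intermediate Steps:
(4248975 + 1704467)*(3986521 + 1596150) = 5953442*5582671 = 33236108003582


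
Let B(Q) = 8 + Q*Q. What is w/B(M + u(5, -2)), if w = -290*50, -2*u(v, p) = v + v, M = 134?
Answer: -14500/16649 ≈ -0.87092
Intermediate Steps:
u(v, p) = -v (u(v, p) = -(v + v)/2 = -v)
w = -14500
B(Q) = 8 + Q**2
w/B(M + u(5, -2)) = -14500/(8 + (134 - 1*5)**2) = -14500/(8 + (134 - 5)**2) = -14500/(8 + 129**2) = -14500/(8 + 16641) = -14500/16649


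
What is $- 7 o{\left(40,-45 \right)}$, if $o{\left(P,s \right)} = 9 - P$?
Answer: $217$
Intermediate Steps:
$- 7 o{\left(40,-45 \right)} = - 7 \left(9 - 40\right) = \left(-7\right) \left(-31\right) = 217$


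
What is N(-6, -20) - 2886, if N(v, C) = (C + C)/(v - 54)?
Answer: -8656/3 ≈ -2885.3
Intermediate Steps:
N(v, C) = 2*C/(-54 + v) (N(v, C) = (2*C)/(-54 + v) = 2*C/(-54 + v))
N(-6, -20) - 2886 = 2*(-20)/(-54 - 6) - 2886 = 2*(-20)/(-60) - 2886 = 2*(-20)*(-1/60) - 2886 = ⅔ - 2886 = -8656/3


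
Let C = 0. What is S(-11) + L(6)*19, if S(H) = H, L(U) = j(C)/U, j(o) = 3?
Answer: -3/2 ≈ -1.5000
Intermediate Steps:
L(U) = 3/U
S(-11) + L(6)*19 = -11 + (3/6)*19 = -11 + (3*(⅙))*19 = -11 + (½)*19 = -11 + 19/2 = -3/2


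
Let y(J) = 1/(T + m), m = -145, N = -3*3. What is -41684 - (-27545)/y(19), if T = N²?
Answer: -1804564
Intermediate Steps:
N = -9
T = 81 (T = (-9)² = 81)
y(J) = -1/64 (y(J) = 1/(81 - 145) = 1/(-64) = -1/64)
-41684 - (-27545)/y(19) = -41684 - (-27545)/(-1/64) = -41684 - (-27545)*(-64) = -41684 - 1*1762880 = -41684 - 1762880 = -1804564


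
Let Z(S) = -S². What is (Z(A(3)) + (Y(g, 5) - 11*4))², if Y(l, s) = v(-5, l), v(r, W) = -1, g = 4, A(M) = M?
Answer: 2916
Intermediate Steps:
Y(l, s) = -1
(Z(A(3)) + (Y(g, 5) - 11*4))² = (-1*3² + (-1 - 11*4))² = (-1*9 + (-1 - 44))² = (-9 - 45)² = (-54)² = 2916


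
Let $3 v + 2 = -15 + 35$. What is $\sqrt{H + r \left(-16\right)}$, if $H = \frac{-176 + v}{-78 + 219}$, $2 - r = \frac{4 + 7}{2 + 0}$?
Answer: $\frac{\sqrt{1089366}}{141} \approx 7.4023$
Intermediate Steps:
$v = 6$ ($v = - \frac{2}{3} + \frac{-15 + 35}{3} = - \frac{2}{3} + \frac{1}{3} \cdot 20 = - \frac{2}{3} + \frac{20}{3} = 6$)
$r = - \frac{7}{2}$ ($r = 2 - \frac{4 + 7}{2 + 0} = 2 - \frac{11}{2} = - \frac{7}{2} \approx -3.5$)
$H = - \frac{170}{141}$ ($H = \frac{-176 + 6}{-78 + 219} = - \frac{170}{141} \approx -1.2057$)
$\sqrt{H + r \left(-16\right)} = \sqrt{- \frac{170}{141} - -56} = \sqrt{- \frac{170}{141} + 56} = \sqrt{\frac{7726}{141}} = \frac{\sqrt{1089366}}{141}$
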